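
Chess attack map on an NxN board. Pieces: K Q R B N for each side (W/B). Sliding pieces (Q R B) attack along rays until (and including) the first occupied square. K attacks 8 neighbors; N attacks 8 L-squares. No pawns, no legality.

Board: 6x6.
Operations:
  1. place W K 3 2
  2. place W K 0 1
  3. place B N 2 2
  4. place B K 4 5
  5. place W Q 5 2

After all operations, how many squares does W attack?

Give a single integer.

Op 1: place WK@(3,2)
Op 2: place WK@(0,1)
Op 3: place BN@(2,2)
Op 4: place BK@(4,5)
Op 5: place WQ@(5,2)
Per-piece attacks for W:
  WK@(0,1): attacks (0,2) (0,0) (1,1) (1,2) (1,0)
  WK@(3,2): attacks (3,3) (3,1) (4,2) (2,2) (4,3) (4,1) (2,3) (2,1)
  WQ@(5,2): attacks (5,3) (5,4) (5,5) (5,1) (5,0) (4,2) (3,2) (4,3) (3,4) (2,5) (4,1) (3,0) [ray(-1,0) blocked at (3,2)]
Union (22 distinct): (0,0) (0,2) (1,0) (1,1) (1,2) (2,1) (2,2) (2,3) (2,5) (3,0) (3,1) (3,2) (3,3) (3,4) (4,1) (4,2) (4,3) (5,0) (5,1) (5,3) (5,4) (5,5)

Answer: 22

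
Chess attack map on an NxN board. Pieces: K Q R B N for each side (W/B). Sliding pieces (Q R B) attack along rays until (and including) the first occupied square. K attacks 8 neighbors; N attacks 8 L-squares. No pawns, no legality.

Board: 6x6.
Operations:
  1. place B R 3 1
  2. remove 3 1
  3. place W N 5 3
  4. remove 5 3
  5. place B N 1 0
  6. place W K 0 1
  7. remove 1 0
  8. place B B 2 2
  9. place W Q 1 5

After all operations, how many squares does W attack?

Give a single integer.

Op 1: place BR@(3,1)
Op 2: remove (3,1)
Op 3: place WN@(5,3)
Op 4: remove (5,3)
Op 5: place BN@(1,0)
Op 6: place WK@(0,1)
Op 7: remove (1,0)
Op 8: place BB@(2,2)
Op 9: place WQ@(1,5)
Per-piece attacks for W:
  WK@(0,1): attacks (0,2) (0,0) (1,1) (1,2) (1,0)
  WQ@(1,5): attacks (1,4) (1,3) (1,2) (1,1) (1,0) (2,5) (3,5) (4,5) (5,5) (0,5) (2,4) (3,3) (4,2) (5,1) (0,4)
Union (17 distinct): (0,0) (0,2) (0,4) (0,5) (1,0) (1,1) (1,2) (1,3) (1,4) (2,4) (2,5) (3,3) (3,5) (4,2) (4,5) (5,1) (5,5)

Answer: 17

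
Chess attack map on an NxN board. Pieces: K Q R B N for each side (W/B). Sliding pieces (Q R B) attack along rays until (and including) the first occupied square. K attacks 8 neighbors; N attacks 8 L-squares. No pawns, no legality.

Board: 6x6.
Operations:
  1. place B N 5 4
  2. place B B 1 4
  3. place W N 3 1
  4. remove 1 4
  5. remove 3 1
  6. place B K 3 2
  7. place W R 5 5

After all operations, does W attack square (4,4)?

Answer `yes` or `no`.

Answer: no

Derivation:
Op 1: place BN@(5,4)
Op 2: place BB@(1,4)
Op 3: place WN@(3,1)
Op 4: remove (1,4)
Op 5: remove (3,1)
Op 6: place BK@(3,2)
Op 7: place WR@(5,5)
Per-piece attacks for W:
  WR@(5,5): attacks (5,4) (4,5) (3,5) (2,5) (1,5) (0,5) [ray(0,-1) blocked at (5,4)]
W attacks (4,4): no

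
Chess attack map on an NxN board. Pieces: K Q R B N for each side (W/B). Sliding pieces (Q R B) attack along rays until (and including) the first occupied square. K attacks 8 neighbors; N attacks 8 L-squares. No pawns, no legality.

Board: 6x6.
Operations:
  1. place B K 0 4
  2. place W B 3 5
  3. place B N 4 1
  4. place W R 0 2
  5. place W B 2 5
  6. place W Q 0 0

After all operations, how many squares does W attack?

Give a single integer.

Op 1: place BK@(0,4)
Op 2: place WB@(3,5)
Op 3: place BN@(4,1)
Op 4: place WR@(0,2)
Op 5: place WB@(2,5)
Op 6: place WQ@(0,0)
Per-piece attacks for W:
  WQ@(0,0): attacks (0,1) (0,2) (1,0) (2,0) (3,0) (4,0) (5,0) (1,1) (2,2) (3,3) (4,4) (5,5) [ray(0,1) blocked at (0,2)]
  WR@(0,2): attacks (0,3) (0,4) (0,1) (0,0) (1,2) (2,2) (3,2) (4,2) (5,2) [ray(0,1) blocked at (0,4); ray(0,-1) blocked at (0,0)]
  WB@(2,5): attacks (3,4) (4,3) (5,2) (1,4) (0,3)
  WB@(3,5): attacks (4,4) (5,3) (2,4) (1,3) (0,2) [ray(-1,-1) blocked at (0,2)]
Union (25 distinct): (0,0) (0,1) (0,2) (0,3) (0,4) (1,0) (1,1) (1,2) (1,3) (1,4) (2,0) (2,2) (2,4) (3,0) (3,2) (3,3) (3,4) (4,0) (4,2) (4,3) (4,4) (5,0) (5,2) (5,3) (5,5)

Answer: 25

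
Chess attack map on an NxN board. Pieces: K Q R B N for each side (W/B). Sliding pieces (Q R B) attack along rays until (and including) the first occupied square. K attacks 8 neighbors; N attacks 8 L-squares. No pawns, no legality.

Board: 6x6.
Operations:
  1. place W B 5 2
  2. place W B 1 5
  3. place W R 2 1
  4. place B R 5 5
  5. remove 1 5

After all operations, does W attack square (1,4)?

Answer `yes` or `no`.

Op 1: place WB@(5,2)
Op 2: place WB@(1,5)
Op 3: place WR@(2,1)
Op 4: place BR@(5,5)
Op 5: remove (1,5)
Per-piece attacks for W:
  WR@(2,1): attacks (2,2) (2,3) (2,4) (2,5) (2,0) (3,1) (4,1) (5,1) (1,1) (0,1)
  WB@(5,2): attacks (4,3) (3,4) (2,5) (4,1) (3,0)
W attacks (1,4): no

Answer: no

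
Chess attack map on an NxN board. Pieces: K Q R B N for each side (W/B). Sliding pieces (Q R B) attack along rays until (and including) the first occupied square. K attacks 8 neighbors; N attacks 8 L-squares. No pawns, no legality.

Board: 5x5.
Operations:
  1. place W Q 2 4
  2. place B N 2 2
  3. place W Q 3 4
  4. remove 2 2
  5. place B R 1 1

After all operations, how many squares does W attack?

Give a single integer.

Answer: 19

Derivation:
Op 1: place WQ@(2,4)
Op 2: place BN@(2,2)
Op 3: place WQ@(3,4)
Op 4: remove (2,2)
Op 5: place BR@(1,1)
Per-piece attacks for W:
  WQ@(2,4): attacks (2,3) (2,2) (2,1) (2,0) (3,4) (1,4) (0,4) (3,3) (4,2) (1,3) (0,2) [ray(1,0) blocked at (3,4)]
  WQ@(3,4): attacks (3,3) (3,2) (3,1) (3,0) (4,4) (2,4) (4,3) (2,3) (1,2) (0,1) [ray(-1,0) blocked at (2,4)]
Union (19 distinct): (0,1) (0,2) (0,4) (1,2) (1,3) (1,4) (2,0) (2,1) (2,2) (2,3) (2,4) (3,0) (3,1) (3,2) (3,3) (3,4) (4,2) (4,3) (4,4)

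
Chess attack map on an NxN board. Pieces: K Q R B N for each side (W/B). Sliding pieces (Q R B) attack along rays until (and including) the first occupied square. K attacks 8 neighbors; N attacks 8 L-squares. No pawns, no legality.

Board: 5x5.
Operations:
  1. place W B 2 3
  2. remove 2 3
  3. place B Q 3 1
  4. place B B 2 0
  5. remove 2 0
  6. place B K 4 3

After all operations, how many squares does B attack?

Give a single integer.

Op 1: place WB@(2,3)
Op 2: remove (2,3)
Op 3: place BQ@(3,1)
Op 4: place BB@(2,0)
Op 5: remove (2,0)
Op 6: place BK@(4,3)
Per-piece attacks for B:
  BQ@(3,1): attacks (3,2) (3,3) (3,4) (3,0) (4,1) (2,1) (1,1) (0,1) (4,2) (4,0) (2,2) (1,3) (0,4) (2,0)
  BK@(4,3): attacks (4,4) (4,2) (3,3) (3,4) (3,2)
Union (15 distinct): (0,1) (0,4) (1,1) (1,3) (2,0) (2,1) (2,2) (3,0) (3,2) (3,3) (3,4) (4,0) (4,1) (4,2) (4,4)

Answer: 15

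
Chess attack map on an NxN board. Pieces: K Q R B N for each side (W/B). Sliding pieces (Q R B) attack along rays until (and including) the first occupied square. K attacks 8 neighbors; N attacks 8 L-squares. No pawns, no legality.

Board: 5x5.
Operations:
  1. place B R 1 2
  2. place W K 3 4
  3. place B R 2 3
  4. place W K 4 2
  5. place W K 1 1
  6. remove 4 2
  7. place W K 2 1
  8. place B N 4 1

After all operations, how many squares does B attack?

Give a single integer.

Op 1: place BR@(1,2)
Op 2: place WK@(3,4)
Op 3: place BR@(2,3)
Op 4: place WK@(4,2)
Op 5: place WK@(1,1)
Op 6: remove (4,2)
Op 7: place WK@(2,1)
Op 8: place BN@(4,1)
Per-piece attacks for B:
  BR@(1,2): attacks (1,3) (1,4) (1,1) (2,2) (3,2) (4,2) (0,2) [ray(0,-1) blocked at (1,1)]
  BR@(2,3): attacks (2,4) (2,2) (2,1) (3,3) (4,3) (1,3) (0,3) [ray(0,-1) blocked at (2,1)]
  BN@(4,1): attacks (3,3) (2,2) (2,0)
Union (13 distinct): (0,2) (0,3) (1,1) (1,3) (1,4) (2,0) (2,1) (2,2) (2,4) (3,2) (3,3) (4,2) (4,3)

Answer: 13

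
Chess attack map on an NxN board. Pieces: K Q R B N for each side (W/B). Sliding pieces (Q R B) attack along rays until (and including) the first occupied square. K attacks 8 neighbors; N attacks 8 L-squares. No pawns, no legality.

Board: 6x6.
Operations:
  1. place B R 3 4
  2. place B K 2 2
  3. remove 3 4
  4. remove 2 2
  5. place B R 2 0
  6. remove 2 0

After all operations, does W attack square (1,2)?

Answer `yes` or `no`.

Op 1: place BR@(3,4)
Op 2: place BK@(2,2)
Op 3: remove (3,4)
Op 4: remove (2,2)
Op 5: place BR@(2,0)
Op 6: remove (2,0)
Per-piece attacks for W:
W attacks (1,2): no

Answer: no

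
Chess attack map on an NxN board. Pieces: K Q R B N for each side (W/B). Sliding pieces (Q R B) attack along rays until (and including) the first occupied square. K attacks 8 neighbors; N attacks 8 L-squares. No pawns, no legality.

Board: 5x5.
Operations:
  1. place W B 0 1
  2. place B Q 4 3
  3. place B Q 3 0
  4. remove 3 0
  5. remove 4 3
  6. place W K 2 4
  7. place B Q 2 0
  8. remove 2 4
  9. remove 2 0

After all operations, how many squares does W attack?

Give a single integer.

Op 1: place WB@(0,1)
Op 2: place BQ@(4,3)
Op 3: place BQ@(3,0)
Op 4: remove (3,0)
Op 5: remove (4,3)
Op 6: place WK@(2,4)
Op 7: place BQ@(2,0)
Op 8: remove (2,4)
Op 9: remove (2,0)
Per-piece attacks for W:
  WB@(0,1): attacks (1,2) (2,3) (3,4) (1,0)
Union (4 distinct): (1,0) (1,2) (2,3) (3,4)

Answer: 4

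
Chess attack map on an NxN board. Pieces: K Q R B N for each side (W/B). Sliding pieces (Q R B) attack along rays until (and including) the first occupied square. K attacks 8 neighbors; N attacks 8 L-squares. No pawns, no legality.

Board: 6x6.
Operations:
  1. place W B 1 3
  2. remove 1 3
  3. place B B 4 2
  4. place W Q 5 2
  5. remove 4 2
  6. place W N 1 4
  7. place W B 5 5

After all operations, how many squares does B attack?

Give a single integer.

Op 1: place WB@(1,3)
Op 2: remove (1,3)
Op 3: place BB@(4,2)
Op 4: place WQ@(5,2)
Op 5: remove (4,2)
Op 6: place WN@(1,4)
Op 7: place WB@(5,5)
Per-piece attacks for B:
Union (0 distinct): (none)

Answer: 0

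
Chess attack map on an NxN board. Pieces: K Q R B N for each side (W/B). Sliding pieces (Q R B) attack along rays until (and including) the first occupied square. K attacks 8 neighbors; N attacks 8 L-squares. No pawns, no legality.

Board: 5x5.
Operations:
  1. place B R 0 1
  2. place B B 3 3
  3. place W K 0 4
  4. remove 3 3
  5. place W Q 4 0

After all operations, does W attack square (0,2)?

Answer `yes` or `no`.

Op 1: place BR@(0,1)
Op 2: place BB@(3,3)
Op 3: place WK@(0,4)
Op 4: remove (3,3)
Op 5: place WQ@(4,0)
Per-piece attacks for W:
  WK@(0,4): attacks (0,3) (1,4) (1,3)
  WQ@(4,0): attacks (4,1) (4,2) (4,3) (4,4) (3,0) (2,0) (1,0) (0,0) (3,1) (2,2) (1,3) (0,4) [ray(-1,1) blocked at (0,4)]
W attacks (0,2): no

Answer: no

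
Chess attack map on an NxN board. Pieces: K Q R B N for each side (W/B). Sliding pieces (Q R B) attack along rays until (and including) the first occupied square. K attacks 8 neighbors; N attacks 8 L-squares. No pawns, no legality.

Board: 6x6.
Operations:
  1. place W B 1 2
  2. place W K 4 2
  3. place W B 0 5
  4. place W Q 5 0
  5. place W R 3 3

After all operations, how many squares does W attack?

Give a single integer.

Answer: 26

Derivation:
Op 1: place WB@(1,2)
Op 2: place WK@(4,2)
Op 3: place WB@(0,5)
Op 4: place WQ@(5,0)
Op 5: place WR@(3,3)
Per-piece attacks for W:
  WB@(0,5): attacks (1,4) (2,3) (3,2) (4,1) (5,0) [ray(1,-1) blocked at (5,0)]
  WB@(1,2): attacks (2,3) (3,4) (4,5) (2,1) (3,0) (0,3) (0,1)
  WR@(3,3): attacks (3,4) (3,5) (3,2) (3,1) (3,0) (4,3) (5,3) (2,3) (1,3) (0,3)
  WK@(4,2): attacks (4,3) (4,1) (5,2) (3,2) (5,3) (5,1) (3,3) (3,1)
  WQ@(5,0): attacks (5,1) (5,2) (5,3) (5,4) (5,5) (4,0) (3,0) (2,0) (1,0) (0,0) (4,1) (3,2) (2,3) (1,4) (0,5) [ray(-1,1) blocked at (0,5)]
Union (26 distinct): (0,0) (0,1) (0,3) (0,5) (1,0) (1,3) (1,4) (2,0) (2,1) (2,3) (3,0) (3,1) (3,2) (3,3) (3,4) (3,5) (4,0) (4,1) (4,3) (4,5) (5,0) (5,1) (5,2) (5,3) (5,4) (5,5)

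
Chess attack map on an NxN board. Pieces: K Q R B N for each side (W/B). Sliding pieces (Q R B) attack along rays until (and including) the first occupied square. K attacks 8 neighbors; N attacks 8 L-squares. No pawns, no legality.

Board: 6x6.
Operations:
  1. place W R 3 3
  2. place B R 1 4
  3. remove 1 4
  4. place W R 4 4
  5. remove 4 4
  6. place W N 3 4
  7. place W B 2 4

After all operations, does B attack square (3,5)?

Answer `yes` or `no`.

Op 1: place WR@(3,3)
Op 2: place BR@(1,4)
Op 3: remove (1,4)
Op 4: place WR@(4,4)
Op 5: remove (4,4)
Op 6: place WN@(3,4)
Op 7: place WB@(2,4)
Per-piece attacks for B:
B attacks (3,5): no

Answer: no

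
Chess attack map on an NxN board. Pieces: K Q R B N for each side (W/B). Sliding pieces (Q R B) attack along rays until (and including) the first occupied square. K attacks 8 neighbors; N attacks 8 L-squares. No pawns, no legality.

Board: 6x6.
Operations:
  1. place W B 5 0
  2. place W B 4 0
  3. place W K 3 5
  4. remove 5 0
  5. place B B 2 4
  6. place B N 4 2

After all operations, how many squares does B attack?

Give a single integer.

Answer: 12

Derivation:
Op 1: place WB@(5,0)
Op 2: place WB@(4,0)
Op 3: place WK@(3,5)
Op 4: remove (5,0)
Op 5: place BB@(2,4)
Op 6: place BN@(4,2)
Per-piece attacks for B:
  BB@(2,4): attacks (3,5) (3,3) (4,2) (1,5) (1,3) (0,2) [ray(1,1) blocked at (3,5); ray(1,-1) blocked at (4,2)]
  BN@(4,2): attacks (5,4) (3,4) (2,3) (5,0) (3,0) (2,1)
Union (12 distinct): (0,2) (1,3) (1,5) (2,1) (2,3) (3,0) (3,3) (3,4) (3,5) (4,2) (5,0) (5,4)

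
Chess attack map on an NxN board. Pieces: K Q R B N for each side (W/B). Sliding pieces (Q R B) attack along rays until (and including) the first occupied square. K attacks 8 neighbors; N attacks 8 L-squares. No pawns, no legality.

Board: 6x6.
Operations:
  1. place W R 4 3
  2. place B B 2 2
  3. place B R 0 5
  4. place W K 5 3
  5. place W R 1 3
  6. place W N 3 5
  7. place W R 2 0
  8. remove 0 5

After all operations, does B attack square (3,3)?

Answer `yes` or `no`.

Op 1: place WR@(4,3)
Op 2: place BB@(2,2)
Op 3: place BR@(0,5)
Op 4: place WK@(5,3)
Op 5: place WR@(1,3)
Op 6: place WN@(3,5)
Op 7: place WR@(2,0)
Op 8: remove (0,5)
Per-piece attacks for B:
  BB@(2,2): attacks (3,3) (4,4) (5,5) (3,1) (4,0) (1,3) (1,1) (0,0) [ray(-1,1) blocked at (1,3)]
B attacks (3,3): yes

Answer: yes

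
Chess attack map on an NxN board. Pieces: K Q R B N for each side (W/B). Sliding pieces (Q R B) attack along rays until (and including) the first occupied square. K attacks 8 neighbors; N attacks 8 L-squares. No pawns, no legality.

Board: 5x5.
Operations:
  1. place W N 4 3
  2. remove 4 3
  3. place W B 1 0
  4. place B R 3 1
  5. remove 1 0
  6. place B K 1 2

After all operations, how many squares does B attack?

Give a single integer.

Answer: 13

Derivation:
Op 1: place WN@(4,3)
Op 2: remove (4,3)
Op 3: place WB@(1,0)
Op 4: place BR@(3,1)
Op 5: remove (1,0)
Op 6: place BK@(1,2)
Per-piece attacks for B:
  BK@(1,2): attacks (1,3) (1,1) (2,2) (0,2) (2,3) (2,1) (0,3) (0,1)
  BR@(3,1): attacks (3,2) (3,3) (3,4) (3,0) (4,1) (2,1) (1,1) (0,1)
Union (13 distinct): (0,1) (0,2) (0,3) (1,1) (1,3) (2,1) (2,2) (2,3) (3,0) (3,2) (3,3) (3,4) (4,1)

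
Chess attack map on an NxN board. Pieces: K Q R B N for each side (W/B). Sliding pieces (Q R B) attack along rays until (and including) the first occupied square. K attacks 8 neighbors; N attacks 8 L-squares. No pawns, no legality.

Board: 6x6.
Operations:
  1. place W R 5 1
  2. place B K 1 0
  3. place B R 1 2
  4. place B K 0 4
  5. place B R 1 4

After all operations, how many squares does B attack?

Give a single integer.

Answer: 22

Derivation:
Op 1: place WR@(5,1)
Op 2: place BK@(1,0)
Op 3: place BR@(1,2)
Op 4: place BK@(0,4)
Op 5: place BR@(1,4)
Per-piece attacks for B:
  BK@(0,4): attacks (0,5) (0,3) (1,4) (1,5) (1,3)
  BK@(1,0): attacks (1,1) (2,0) (0,0) (2,1) (0,1)
  BR@(1,2): attacks (1,3) (1,4) (1,1) (1,0) (2,2) (3,2) (4,2) (5,2) (0,2) [ray(0,1) blocked at (1,4); ray(0,-1) blocked at (1,0)]
  BR@(1,4): attacks (1,5) (1,3) (1,2) (2,4) (3,4) (4,4) (5,4) (0,4) [ray(0,-1) blocked at (1,2); ray(-1,0) blocked at (0,4)]
Union (22 distinct): (0,0) (0,1) (0,2) (0,3) (0,4) (0,5) (1,0) (1,1) (1,2) (1,3) (1,4) (1,5) (2,0) (2,1) (2,2) (2,4) (3,2) (3,4) (4,2) (4,4) (5,2) (5,4)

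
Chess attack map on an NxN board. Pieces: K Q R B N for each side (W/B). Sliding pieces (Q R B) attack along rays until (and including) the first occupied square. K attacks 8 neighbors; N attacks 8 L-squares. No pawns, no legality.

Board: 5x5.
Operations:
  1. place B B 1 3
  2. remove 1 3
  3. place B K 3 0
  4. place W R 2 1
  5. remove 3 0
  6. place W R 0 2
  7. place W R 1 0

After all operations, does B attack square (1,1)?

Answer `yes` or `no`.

Answer: no

Derivation:
Op 1: place BB@(1,3)
Op 2: remove (1,3)
Op 3: place BK@(3,0)
Op 4: place WR@(2,1)
Op 5: remove (3,0)
Op 6: place WR@(0,2)
Op 7: place WR@(1,0)
Per-piece attacks for B:
B attacks (1,1): no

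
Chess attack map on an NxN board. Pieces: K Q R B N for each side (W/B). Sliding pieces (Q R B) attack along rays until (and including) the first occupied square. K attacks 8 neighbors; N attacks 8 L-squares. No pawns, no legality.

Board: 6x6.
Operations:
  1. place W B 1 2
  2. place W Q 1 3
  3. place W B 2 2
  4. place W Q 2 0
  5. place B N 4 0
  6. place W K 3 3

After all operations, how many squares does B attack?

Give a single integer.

Op 1: place WB@(1,2)
Op 2: place WQ@(1,3)
Op 3: place WB@(2,2)
Op 4: place WQ@(2,0)
Op 5: place BN@(4,0)
Op 6: place WK@(3,3)
Per-piece attacks for B:
  BN@(4,0): attacks (5,2) (3,2) (2,1)
Union (3 distinct): (2,1) (3,2) (5,2)

Answer: 3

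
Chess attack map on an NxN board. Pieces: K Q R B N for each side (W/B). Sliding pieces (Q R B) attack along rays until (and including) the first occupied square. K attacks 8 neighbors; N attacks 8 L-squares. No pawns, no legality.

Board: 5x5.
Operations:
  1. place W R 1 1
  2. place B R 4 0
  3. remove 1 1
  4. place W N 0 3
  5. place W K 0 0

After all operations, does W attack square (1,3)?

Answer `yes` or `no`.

Answer: no

Derivation:
Op 1: place WR@(1,1)
Op 2: place BR@(4,0)
Op 3: remove (1,1)
Op 4: place WN@(0,3)
Op 5: place WK@(0,0)
Per-piece attacks for W:
  WK@(0,0): attacks (0,1) (1,0) (1,1)
  WN@(0,3): attacks (2,4) (1,1) (2,2)
W attacks (1,3): no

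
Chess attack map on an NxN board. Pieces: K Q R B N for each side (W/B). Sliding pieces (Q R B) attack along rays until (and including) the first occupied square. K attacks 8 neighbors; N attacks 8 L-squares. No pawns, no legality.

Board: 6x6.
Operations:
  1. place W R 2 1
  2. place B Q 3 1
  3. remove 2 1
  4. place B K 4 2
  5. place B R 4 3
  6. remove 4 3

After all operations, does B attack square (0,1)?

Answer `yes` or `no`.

Op 1: place WR@(2,1)
Op 2: place BQ@(3,1)
Op 3: remove (2,1)
Op 4: place BK@(4,2)
Op 5: place BR@(4,3)
Op 6: remove (4,3)
Per-piece attacks for B:
  BQ@(3,1): attacks (3,2) (3,3) (3,4) (3,5) (3,0) (4,1) (5,1) (2,1) (1,1) (0,1) (4,2) (4,0) (2,2) (1,3) (0,4) (2,0) [ray(1,1) blocked at (4,2)]
  BK@(4,2): attacks (4,3) (4,1) (5,2) (3,2) (5,3) (5,1) (3,3) (3,1)
B attacks (0,1): yes

Answer: yes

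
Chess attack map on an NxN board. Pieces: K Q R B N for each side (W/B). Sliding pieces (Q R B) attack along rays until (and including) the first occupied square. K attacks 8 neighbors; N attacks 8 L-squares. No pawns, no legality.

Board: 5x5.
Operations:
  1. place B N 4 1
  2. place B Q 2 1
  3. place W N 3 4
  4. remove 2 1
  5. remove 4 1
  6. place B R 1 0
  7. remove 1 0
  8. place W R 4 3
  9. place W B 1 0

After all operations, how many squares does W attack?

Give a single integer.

Answer: 13

Derivation:
Op 1: place BN@(4,1)
Op 2: place BQ@(2,1)
Op 3: place WN@(3,4)
Op 4: remove (2,1)
Op 5: remove (4,1)
Op 6: place BR@(1,0)
Op 7: remove (1,0)
Op 8: place WR@(4,3)
Op 9: place WB@(1,0)
Per-piece attacks for W:
  WB@(1,0): attacks (2,1) (3,2) (4,3) (0,1) [ray(1,1) blocked at (4,3)]
  WN@(3,4): attacks (4,2) (2,2) (1,3)
  WR@(4,3): attacks (4,4) (4,2) (4,1) (4,0) (3,3) (2,3) (1,3) (0,3)
Union (13 distinct): (0,1) (0,3) (1,3) (2,1) (2,2) (2,3) (3,2) (3,3) (4,0) (4,1) (4,2) (4,3) (4,4)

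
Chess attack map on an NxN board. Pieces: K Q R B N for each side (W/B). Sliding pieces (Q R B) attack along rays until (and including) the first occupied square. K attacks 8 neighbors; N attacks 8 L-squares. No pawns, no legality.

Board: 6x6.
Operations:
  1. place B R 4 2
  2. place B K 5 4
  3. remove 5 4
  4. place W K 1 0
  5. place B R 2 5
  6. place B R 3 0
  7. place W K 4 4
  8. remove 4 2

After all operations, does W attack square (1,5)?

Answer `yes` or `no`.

Answer: no

Derivation:
Op 1: place BR@(4,2)
Op 2: place BK@(5,4)
Op 3: remove (5,4)
Op 4: place WK@(1,0)
Op 5: place BR@(2,5)
Op 6: place BR@(3,0)
Op 7: place WK@(4,4)
Op 8: remove (4,2)
Per-piece attacks for W:
  WK@(1,0): attacks (1,1) (2,0) (0,0) (2,1) (0,1)
  WK@(4,4): attacks (4,5) (4,3) (5,4) (3,4) (5,5) (5,3) (3,5) (3,3)
W attacks (1,5): no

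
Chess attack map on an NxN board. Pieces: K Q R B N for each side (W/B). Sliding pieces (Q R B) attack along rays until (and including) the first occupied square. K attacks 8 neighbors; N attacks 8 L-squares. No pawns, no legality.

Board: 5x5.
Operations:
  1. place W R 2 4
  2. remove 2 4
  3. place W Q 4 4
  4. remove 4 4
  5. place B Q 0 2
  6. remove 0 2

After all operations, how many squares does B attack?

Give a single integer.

Answer: 0

Derivation:
Op 1: place WR@(2,4)
Op 2: remove (2,4)
Op 3: place WQ@(4,4)
Op 4: remove (4,4)
Op 5: place BQ@(0,2)
Op 6: remove (0,2)
Per-piece attacks for B:
Union (0 distinct): (none)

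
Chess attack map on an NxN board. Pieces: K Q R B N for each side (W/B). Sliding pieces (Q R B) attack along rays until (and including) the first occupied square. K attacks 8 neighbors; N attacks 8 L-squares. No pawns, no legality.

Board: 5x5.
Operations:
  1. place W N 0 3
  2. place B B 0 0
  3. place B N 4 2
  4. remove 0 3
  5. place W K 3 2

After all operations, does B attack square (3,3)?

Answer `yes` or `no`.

Answer: yes

Derivation:
Op 1: place WN@(0,3)
Op 2: place BB@(0,0)
Op 3: place BN@(4,2)
Op 4: remove (0,3)
Op 5: place WK@(3,2)
Per-piece attacks for B:
  BB@(0,0): attacks (1,1) (2,2) (3,3) (4,4)
  BN@(4,2): attacks (3,4) (2,3) (3,0) (2,1)
B attacks (3,3): yes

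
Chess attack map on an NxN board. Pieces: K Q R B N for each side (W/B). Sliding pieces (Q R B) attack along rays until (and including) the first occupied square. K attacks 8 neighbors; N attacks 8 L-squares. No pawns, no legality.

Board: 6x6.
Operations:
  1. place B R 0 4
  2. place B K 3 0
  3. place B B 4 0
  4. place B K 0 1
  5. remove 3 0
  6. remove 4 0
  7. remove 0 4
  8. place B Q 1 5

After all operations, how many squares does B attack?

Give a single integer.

Op 1: place BR@(0,4)
Op 2: place BK@(3,0)
Op 3: place BB@(4,0)
Op 4: place BK@(0,1)
Op 5: remove (3,0)
Op 6: remove (4,0)
Op 7: remove (0,4)
Op 8: place BQ@(1,5)
Per-piece attacks for B:
  BK@(0,1): attacks (0,2) (0,0) (1,1) (1,2) (1,0)
  BQ@(1,5): attacks (1,4) (1,3) (1,2) (1,1) (1,0) (2,5) (3,5) (4,5) (5,5) (0,5) (2,4) (3,3) (4,2) (5,1) (0,4)
Union (17 distinct): (0,0) (0,2) (0,4) (0,5) (1,0) (1,1) (1,2) (1,3) (1,4) (2,4) (2,5) (3,3) (3,5) (4,2) (4,5) (5,1) (5,5)

Answer: 17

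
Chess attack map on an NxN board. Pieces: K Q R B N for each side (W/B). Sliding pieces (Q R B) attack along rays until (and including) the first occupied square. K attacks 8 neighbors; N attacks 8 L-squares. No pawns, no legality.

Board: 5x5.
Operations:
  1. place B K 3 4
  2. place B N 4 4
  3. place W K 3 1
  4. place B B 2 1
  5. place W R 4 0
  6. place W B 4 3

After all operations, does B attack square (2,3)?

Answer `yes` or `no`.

Answer: yes

Derivation:
Op 1: place BK@(3,4)
Op 2: place BN@(4,4)
Op 3: place WK@(3,1)
Op 4: place BB@(2,1)
Op 5: place WR@(4,0)
Op 6: place WB@(4,3)
Per-piece attacks for B:
  BB@(2,1): attacks (3,2) (4,3) (3,0) (1,2) (0,3) (1,0) [ray(1,1) blocked at (4,3)]
  BK@(3,4): attacks (3,3) (4,4) (2,4) (4,3) (2,3)
  BN@(4,4): attacks (3,2) (2,3)
B attacks (2,3): yes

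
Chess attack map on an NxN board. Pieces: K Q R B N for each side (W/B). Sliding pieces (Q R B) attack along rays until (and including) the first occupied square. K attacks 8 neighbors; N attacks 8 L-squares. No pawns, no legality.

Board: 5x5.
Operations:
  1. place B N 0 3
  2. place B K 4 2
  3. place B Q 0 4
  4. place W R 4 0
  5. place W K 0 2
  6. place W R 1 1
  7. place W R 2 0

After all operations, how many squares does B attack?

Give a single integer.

Answer: 14

Derivation:
Op 1: place BN@(0,3)
Op 2: place BK@(4,2)
Op 3: place BQ@(0,4)
Op 4: place WR@(4,0)
Op 5: place WK@(0,2)
Op 6: place WR@(1,1)
Op 7: place WR@(2,0)
Per-piece attacks for B:
  BN@(0,3): attacks (2,4) (1,1) (2,2)
  BQ@(0,4): attacks (0,3) (1,4) (2,4) (3,4) (4,4) (1,3) (2,2) (3,1) (4,0) [ray(0,-1) blocked at (0,3); ray(1,-1) blocked at (4,0)]
  BK@(4,2): attacks (4,3) (4,1) (3,2) (3,3) (3,1)
Union (14 distinct): (0,3) (1,1) (1,3) (1,4) (2,2) (2,4) (3,1) (3,2) (3,3) (3,4) (4,0) (4,1) (4,3) (4,4)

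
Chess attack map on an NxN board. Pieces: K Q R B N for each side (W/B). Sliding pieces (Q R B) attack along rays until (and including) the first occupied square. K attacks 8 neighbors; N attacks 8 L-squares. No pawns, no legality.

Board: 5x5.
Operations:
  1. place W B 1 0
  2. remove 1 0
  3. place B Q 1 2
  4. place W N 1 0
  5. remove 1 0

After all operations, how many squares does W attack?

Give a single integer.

Op 1: place WB@(1,0)
Op 2: remove (1,0)
Op 3: place BQ@(1,2)
Op 4: place WN@(1,0)
Op 5: remove (1,0)
Per-piece attacks for W:
Union (0 distinct): (none)

Answer: 0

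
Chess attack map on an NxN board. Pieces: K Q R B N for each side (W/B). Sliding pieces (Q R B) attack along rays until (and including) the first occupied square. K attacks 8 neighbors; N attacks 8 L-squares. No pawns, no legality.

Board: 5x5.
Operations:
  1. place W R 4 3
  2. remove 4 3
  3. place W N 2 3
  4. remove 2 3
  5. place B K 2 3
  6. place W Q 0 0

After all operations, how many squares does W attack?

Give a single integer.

Answer: 12

Derivation:
Op 1: place WR@(4,3)
Op 2: remove (4,3)
Op 3: place WN@(2,3)
Op 4: remove (2,3)
Op 5: place BK@(2,3)
Op 6: place WQ@(0,0)
Per-piece attacks for W:
  WQ@(0,0): attacks (0,1) (0,2) (0,3) (0,4) (1,0) (2,0) (3,0) (4,0) (1,1) (2,2) (3,3) (4,4)
Union (12 distinct): (0,1) (0,2) (0,3) (0,4) (1,0) (1,1) (2,0) (2,2) (3,0) (3,3) (4,0) (4,4)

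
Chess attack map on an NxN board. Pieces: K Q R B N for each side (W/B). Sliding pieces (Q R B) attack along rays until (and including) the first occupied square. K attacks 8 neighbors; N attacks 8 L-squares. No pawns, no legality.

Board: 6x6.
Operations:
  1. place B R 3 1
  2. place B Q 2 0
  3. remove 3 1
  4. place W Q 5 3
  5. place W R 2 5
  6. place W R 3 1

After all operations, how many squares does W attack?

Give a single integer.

Op 1: place BR@(3,1)
Op 2: place BQ@(2,0)
Op 3: remove (3,1)
Op 4: place WQ@(5,3)
Op 5: place WR@(2,5)
Op 6: place WR@(3,1)
Per-piece attacks for W:
  WR@(2,5): attacks (2,4) (2,3) (2,2) (2,1) (2,0) (3,5) (4,5) (5,5) (1,5) (0,5) [ray(0,-1) blocked at (2,0)]
  WR@(3,1): attacks (3,2) (3,3) (3,4) (3,5) (3,0) (4,1) (5,1) (2,1) (1,1) (0,1)
  WQ@(5,3): attacks (5,4) (5,5) (5,2) (5,1) (5,0) (4,3) (3,3) (2,3) (1,3) (0,3) (4,4) (3,5) (4,2) (3,1) [ray(-1,-1) blocked at (3,1)]
Union (27 distinct): (0,1) (0,3) (0,5) (1,1) (1,3) (1,5) (2,0) (2,1) (2,2) (2,3) (2,4) (3,0) (3,1) (3,2) (3,3) (3,4) (3,5) (4,1) (4,2) (4,3) (4,4) (4,5) (5,0) (5,1) (5,2) (5,4) (5,5)

Answer: 27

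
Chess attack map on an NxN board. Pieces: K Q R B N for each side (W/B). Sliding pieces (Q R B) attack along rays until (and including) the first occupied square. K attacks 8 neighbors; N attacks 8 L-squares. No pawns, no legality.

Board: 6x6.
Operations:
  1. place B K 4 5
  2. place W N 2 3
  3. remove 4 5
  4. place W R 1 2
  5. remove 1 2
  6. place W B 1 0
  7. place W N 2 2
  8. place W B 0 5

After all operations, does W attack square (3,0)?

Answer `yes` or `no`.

Answer: yes

Derivation:
Op 1: place BK@(4,5)
Op 2: place WN@(2,3)
Op 3: remove (4,5)
Op 4: place WR@(1,2)
Op 5: remove (1,2)
Op 6: place WB@(1,0)
Op 7: place WN@(2,2)
Op 8: place WB@(0,5)
Per-piece attacks for W:
  WB@(0,5): attacks (1,4) (2,3) [ray(1,-1) blocked at (2,3)]
  WB@(1,0): attacks (2,1) (3,2) (4,3) (5,4) (0,1)
  WN@(2,2): attacks (3,4) (4,3) (1,4) (0,3) (3,0) (4,1) (1,0) (0,1)
  WN@(2,3): attacks (3,5) (4,4) (1,5) (0,4) (3,1) (4,2) (1,1) (0,2)
W attacks (3,0): yes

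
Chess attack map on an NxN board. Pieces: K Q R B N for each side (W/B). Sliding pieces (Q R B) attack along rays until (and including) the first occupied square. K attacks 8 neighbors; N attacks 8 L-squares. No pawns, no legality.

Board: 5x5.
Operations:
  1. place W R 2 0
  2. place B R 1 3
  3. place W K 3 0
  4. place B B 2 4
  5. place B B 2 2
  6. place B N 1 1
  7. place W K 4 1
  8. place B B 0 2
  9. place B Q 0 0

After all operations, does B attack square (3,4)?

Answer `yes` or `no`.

Op 1: place WR@(2,0)
Op 2: place BR@(1,3)
Op 3: place WK@(3,0)
Op 4: place BB@(2,4)
Op 5: place BB@(2,2)
Op 6: place BN@(1,1)
Op 7: place WK@(4,1)
Op 8: place BB@(0,2)
Op 9: place BQ@(0,0)
Per-piece attacks for B:
  BQ@(0,0): attacks (0,1) (0,2) (1,0) (2,0) (1,1) [ray(0,1) blocked at (0,2); ray(1,0) blocked at (2,0); ray(1,1) blocked at (1,1)]
  BB@(0,2): attacks (1,3) (1,1) [ray(1,1) blocked at (1,3); ray(1,-1) blocked at (1,1)]
  BN@(1,1): attacks (2,3) (3,2) (0,3) (3,0)
  BR@(1,3): attacks (1,4) (1,2) (1,1) (2,3) (3,3) (4,3) (0,3) [ray(0,-1) blocked at (1,1)]
  BB@(2,2): attacks (3,3) (4,4) (3,1) (4,0) (1,3) (1,1) [ray(-1,1) blocked at (1,3); ray(-1,-1) blocked at (1,1)]
  BB@(2,4): attacks (3,3) (4,2) (1,3) [ray(-1,-1) blocked at (1,3)]
B attacks (3,4): no

Answer: no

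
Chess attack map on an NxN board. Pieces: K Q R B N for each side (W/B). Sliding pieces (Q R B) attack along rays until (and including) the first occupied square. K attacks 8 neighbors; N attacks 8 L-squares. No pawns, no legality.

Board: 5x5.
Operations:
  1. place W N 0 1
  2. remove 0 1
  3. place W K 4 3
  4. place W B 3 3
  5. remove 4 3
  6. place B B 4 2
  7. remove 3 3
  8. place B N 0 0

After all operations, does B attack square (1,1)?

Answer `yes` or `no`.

Op 1: place WN@(0,1)
Op 2: remove (0,1)
Op 3: place WK@(4,3)
Op 4: place WB@(3,3)
Op 5: remove (4,3)
Op 6: place BB@(4,2)
Op 7: remove (3,3)
Op 8: place BN@(0,0)
Per-piece attacks for B:
  BN@(0,0): attacks (1,2) (2,1)
  BB@(4,2): attacks (3,3) (2,4) (3,1) (2,0)
B attacks (1,1): no

Answer: no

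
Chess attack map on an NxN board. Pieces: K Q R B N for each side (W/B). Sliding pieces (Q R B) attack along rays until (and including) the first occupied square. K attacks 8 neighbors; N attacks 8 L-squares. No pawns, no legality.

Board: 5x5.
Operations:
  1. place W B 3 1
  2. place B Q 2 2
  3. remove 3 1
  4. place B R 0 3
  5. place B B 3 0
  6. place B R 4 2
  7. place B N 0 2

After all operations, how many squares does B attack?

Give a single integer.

Answer: 22

Derivation:
Op 1: place WB@(3,1)
Op 2: place BQ@(2,2)
Op 3: remove (3,1)
Op 4: place BR@(0,3)
Op 5: place BB@(3,0)
Op 6: place BR@(4,2)
Op 7: place BN@(0,2)
Per-piece attacks for B:
  BN@(0,2): attacks (1,4) (2,3) (1,0) (2,1)
  BR@(0,3): attacks (0,4) (0,2) (1,3) (2,3) (3,3) (4,3) [ray(0,-1) blocked at (0,2)]
  BQ@(2,2): attacks (2,3) (2,4) (2,1) (2,0) (3,2) (4,2) (1,2) (0,2) (3,3) (4,4) (3,1) (4,0) (1,3) (0,4) (1,1) (0,0) [ray(1,0) blocked at (4,2); ray(-1,0) blocked at (0,2)]
  BB@(3,0): attacks (4,1) (2,1) (1,2) (0,3) [ray(-1,1) blocked at (0,3)]
  BR@(4,2): attacks (4,3) (4,4) (4,1) (4,0) (3,2) (2,2) [ray(-1,0) blocked at (2,2)]
Union (22 distinct): (0,0) (0,2) (0,3) (0,4) (1,0) (1,1) (1,2) (1,3) (1,4) (2,0) (2,1) (2,2) (2,3) (2,4) (3,1) (3,2) (3,3) (4,0) (4,1) (4,2) (4,3) (4,4)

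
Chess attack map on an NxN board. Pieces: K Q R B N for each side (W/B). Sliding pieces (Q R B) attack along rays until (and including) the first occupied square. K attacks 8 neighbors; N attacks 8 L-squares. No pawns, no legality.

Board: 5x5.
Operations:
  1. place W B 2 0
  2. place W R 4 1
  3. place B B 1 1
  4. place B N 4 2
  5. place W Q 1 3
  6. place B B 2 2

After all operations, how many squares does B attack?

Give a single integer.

Answer: 14

Derivation:
Op 1: place WB@(2,0)
Op 2: place WR@(4,1)
Op 3: place BB@(1,1)
Op 4: place BN@(4,2)
Op 5: place WQ@(1,3)
Op 6: place BB@(2,2)
Per-piece attacks for B:
  BB@(1,1): attacks (2,2) (2,0) (0,2) (0,0) [ray(1,1) blocked at (2,2); ray(1,-1) blocked at (2,0)]
  BB@(2,2): attacks (3,3) (4,4) (3,1) (4,0) (1,3) (1,1) [ray(-1,1) blocked at (1,3); ray(-1,-1) blocked at (1,1)]
  BN@(4,2): attacks (3,4) (2,3) (3,0) (2,1)
Union (14 distinct): (0,0) (0,2) (1,1) (1,3) (2,0) (2,1) (2,2) (2,3) (3,0) (3,1) (3,3) (3,4) (4,0) (4,4)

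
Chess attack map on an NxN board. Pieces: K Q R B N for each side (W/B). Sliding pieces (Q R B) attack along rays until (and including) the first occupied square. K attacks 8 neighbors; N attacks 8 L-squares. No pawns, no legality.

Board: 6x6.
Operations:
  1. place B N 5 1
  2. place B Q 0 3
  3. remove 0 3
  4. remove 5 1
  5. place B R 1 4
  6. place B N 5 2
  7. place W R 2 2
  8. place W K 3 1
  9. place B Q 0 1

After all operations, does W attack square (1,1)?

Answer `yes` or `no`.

Op 1: place BN@(5,1)
Op 2: place BQ@(0,3)
Op 3: remove (0,3)
Op 4: remove (5,1)
Op 5: place BR@(1,4)
Op 6: place BN@(5,2)
Op 7: place WR@(2,2)
Op 8: place WK@(3,1)
Op 9: place BQ@(0,1)
Per-piece attacks for W:
  WR@(2,2): attacks (2,3) (2,4) (2,5) (2,1) (2,0) (3,2) (4,2) (5,2) (1,2) (0,2) [ray(1,0) blocked at (5,2)]
  WK@(3,1): attacks (3,2) (3,0) (4,1) (2,1) (4,2) (4,0) (2,2) (2,0)
W attacks (1,1): no

Answer: no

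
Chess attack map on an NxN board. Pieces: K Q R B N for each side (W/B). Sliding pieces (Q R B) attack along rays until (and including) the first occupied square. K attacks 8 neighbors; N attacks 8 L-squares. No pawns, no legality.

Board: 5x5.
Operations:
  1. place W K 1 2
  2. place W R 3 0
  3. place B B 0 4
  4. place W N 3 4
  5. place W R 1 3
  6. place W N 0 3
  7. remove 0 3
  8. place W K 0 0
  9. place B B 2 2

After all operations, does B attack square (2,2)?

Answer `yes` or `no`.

Op 1: place WK@(1,2)
Op 2: place WR@(3,0)
Op 3: place BB@(0,4)
Op 4: place WN@(3,4)
Op 5: place WR@(1,3)
Op 6: place WN@(0,3)
Op 7: remove (0,3)
Op 8: place WK@(0,0)
Op 9: place BB@(2,2)
Per-piece attacks for B:
  BB@(0,4): attacks (1,3) [ray(1,-1) blocked at (1,3)]
  BB@(2,2): attacks (3,3) (4,4) (3,1) (4,0) (1,3) (1,1) (0,0) [ray(-1,1) blocked at (1,3); ray(-1,-1) blocked at (0,0)]
B attacks (2,2): no

Answer: no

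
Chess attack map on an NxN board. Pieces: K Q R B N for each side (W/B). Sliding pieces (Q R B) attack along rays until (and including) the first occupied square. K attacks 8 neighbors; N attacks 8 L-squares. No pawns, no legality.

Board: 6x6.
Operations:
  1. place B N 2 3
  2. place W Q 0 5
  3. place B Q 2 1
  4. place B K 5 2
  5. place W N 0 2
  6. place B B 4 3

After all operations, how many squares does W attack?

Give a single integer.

Answer: 12

Derivation:
Op 1: place BN@(2,3)
Op 2: place WQ@(0,5)
Op 3: place BQ@(2,1)
Op 4: place BK@(5,2)
Op 5: place WN@(0,2)
Op 6: place BB@(4,3)
Per-piece attacks for W:
  WN@(0,2): attacks (1,4) (2,3) (1,0) (2,1)
  WQ@(0,5): attacks (0,4) (0,3) (0,2) (1,5) (2,5) (3,5) (4,5) (5,5) (1,4) (2,3) [ray(0,-1) blocked at (0,2); ray(1,-1) blocked at (2,3)]
Union (12 distinct): (0,2) (0,3) (0,4) (1,0) (1,4) (1,5) (2,1) (2,3) (2,5) (3,5) (4,5) (5,5)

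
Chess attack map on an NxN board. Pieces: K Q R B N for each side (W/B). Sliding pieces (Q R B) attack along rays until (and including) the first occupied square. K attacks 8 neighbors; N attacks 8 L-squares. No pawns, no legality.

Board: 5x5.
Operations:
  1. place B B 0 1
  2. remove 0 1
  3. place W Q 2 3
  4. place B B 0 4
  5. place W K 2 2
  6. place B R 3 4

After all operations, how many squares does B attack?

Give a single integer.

Op 1: place BB@(0,1)
Op 2: remove (0,1)
Op 3: place WQ@(2,3)
Op 4: place BB@(0,4)
Op 5: place WK@(2,2)
Op 6: place BR@(3,4)
Per-piece attacks for B:
  BB@(0,4): attacks (1,3) (2,2) [ray(1,-1) blocked at (2,2)]
  BR@(3,4): attacks (3,3) (3,2) (3,1) (3,0) (4,4) (2,4) (1,4) (0,4) [ray(-1,0) blocked at (0,4)]
Union (10 distinct): (0,4) (1,3) (1,4) (2,2) (2,4) (3,0) (3,1) (3,2) (3,3) (4,4)

Answer: 10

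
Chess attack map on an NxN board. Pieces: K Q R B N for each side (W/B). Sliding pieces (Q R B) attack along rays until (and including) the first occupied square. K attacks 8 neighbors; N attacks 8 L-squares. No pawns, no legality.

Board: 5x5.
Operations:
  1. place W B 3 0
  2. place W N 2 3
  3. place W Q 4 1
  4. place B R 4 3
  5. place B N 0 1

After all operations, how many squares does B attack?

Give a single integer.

Op 1: place WB@(3,0)
Op 2: place WN@(2,3)
Op 3: place WQ@(4,1)
Op 4: place BR@(4,3)
Op 5: place BN@(0,1)
Per-piece attacks for B:
  BN@(0,1): attacks (1,3) (2,2) (2,0)
  BR@(4,3): attacks (4,4) (4,2) (4,1) (3,3) (2,3) [ray(0,-1) blocked at (4,1); ray(-1,0) blocked at (2,3)]
Union (8 distinct): (1,3) (2,0) (2,2) (2,3) (3,3) (4,1) (4,2) (4,4)

Answer: 8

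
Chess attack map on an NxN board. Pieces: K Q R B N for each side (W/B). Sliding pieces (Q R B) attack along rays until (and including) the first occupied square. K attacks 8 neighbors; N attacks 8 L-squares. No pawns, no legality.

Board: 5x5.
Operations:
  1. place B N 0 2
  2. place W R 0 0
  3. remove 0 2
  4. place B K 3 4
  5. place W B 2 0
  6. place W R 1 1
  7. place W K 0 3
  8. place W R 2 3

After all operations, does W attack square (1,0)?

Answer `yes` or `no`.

Op 1: place BN@(0,2)
Op 2: place WR@(0,0)
Op 3: remove (0,2)
Op 4: place BK@(3,4)
Op 5: place WB@(2,0)
Op 6: place WR@(1,1)
Op 7: place WK@(0,3)
Op 8: place WR@(2,3)
Per-piece attacks for W:
  WR@(0,0): attacks (0,1) (0,2) (0,3) (1,0) (2,0) [ray(0,1) blocked at (0,3); ray(1,0) blocked at (2,0)]
  WK@(0,3): attacks (0,4) (0,2) (1,3) (1,4) (1,2)
  WR@(1,1): attacks (1,2) (1,3) (1,4) (1,0) (2,1) (3,1) (4,1) (0,1)
  WB@(2,0): attacks (3,1) (4,2) (1,1) [ray(-1,1) blocked at (1,1)]
  WR@(2,3): attacks (2,4) (2,2) (2,1) (2,0) (3,3) (4,3) (1,3) (0,3) [ray(0,-1) blocked at (2,0); ray(-1,0) blocked at (0,3)]
W attacks (1,0): yes

Answer: yes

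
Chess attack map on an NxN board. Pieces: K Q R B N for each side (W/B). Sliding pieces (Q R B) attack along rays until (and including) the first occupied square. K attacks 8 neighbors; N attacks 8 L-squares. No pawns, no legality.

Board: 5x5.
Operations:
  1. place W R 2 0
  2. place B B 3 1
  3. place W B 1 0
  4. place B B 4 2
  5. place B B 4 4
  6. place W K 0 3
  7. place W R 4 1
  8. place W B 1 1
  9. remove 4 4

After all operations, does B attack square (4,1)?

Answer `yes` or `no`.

Op 1: place WR@(2,0)
Op 2: place BB@(3,1)
Op 3: place WB@(1,0)
Op 4: place BB@(4,2)
Op 5: place BB@(4,4)
Op 6: place WK@(0,3)
Op 7: place WR@(4,1)
Op 8: place WB@(1,1)
Op 9: remove (4,4)
Per-piece attacks for B:
  BB@(3,1): attacks (4,2) (4,0) (2,2) (1,3) (0,4) (2,0) [ray(1,1) blocked at (4,2); ray(-1,-1) blocked at (2,0)]
  BB@(4,2): attacks (3,3) (2,4) (3,1) [ray(-1,-1) blocked at (3,1)]
B attacks (4,1): no

Answer: no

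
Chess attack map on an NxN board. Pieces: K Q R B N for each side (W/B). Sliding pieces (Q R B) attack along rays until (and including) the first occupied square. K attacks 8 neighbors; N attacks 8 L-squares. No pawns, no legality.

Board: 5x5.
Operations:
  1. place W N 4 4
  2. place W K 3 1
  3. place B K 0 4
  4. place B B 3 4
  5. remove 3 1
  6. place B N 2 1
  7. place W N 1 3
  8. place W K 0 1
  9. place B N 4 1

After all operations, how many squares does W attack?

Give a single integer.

Answer: 10

Derivation:
Op 1: place WN@(4,4)
Op 2: place WK@(3,1)
Op 3: place BK@(0,4)
Op 4: place BB@(3,4)
Op 5: remove (3,1)
Op 6: place BN@(2,1)
Op 7: place WN@(1,3)
Op 8: place WK@(0,1)
Op 9: place BN@(4,1)
Per-piece attacks for W:
  WK@(0,1): attacks (0,2) (0,0) (1,1) (1,2) (1,0)
  WN@(1,3): attacks (3,4) (2,1) (3,2) (0,1)
  WN@(4,4): attacks (3,2) (2,3)
Union (10 distinct): (0,0) (0,1) (0,2) (1,0) (1,1) (1,2) (2,1) (2,3) (3,2) (3,4)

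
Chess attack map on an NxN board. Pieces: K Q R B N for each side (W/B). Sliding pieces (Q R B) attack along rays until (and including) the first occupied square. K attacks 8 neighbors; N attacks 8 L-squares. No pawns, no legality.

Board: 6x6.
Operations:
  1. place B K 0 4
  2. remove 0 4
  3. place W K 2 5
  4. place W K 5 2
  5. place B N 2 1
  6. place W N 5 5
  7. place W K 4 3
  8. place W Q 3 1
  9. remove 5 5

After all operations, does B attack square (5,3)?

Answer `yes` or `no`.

Answer: no

Derivation:
Op 1: place BK@(0,4)
Op 2: remove (0,4)
Op 3: place WK@(2,5)
Op 4: place WK@(5,2)
Op 5: place BN@(2,1)
Op 6: place WN@(5,5)
Op 7: place WK@(4,3)
Op 8: place WQ@(3,1)
Op 9: remove (5,5)
Per-piece attacks for B:
  BN@(2,1): attacks (3,3) (4,2) (1,3) (0,2) (4,0) (0,0)
B attacks (5,3): no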